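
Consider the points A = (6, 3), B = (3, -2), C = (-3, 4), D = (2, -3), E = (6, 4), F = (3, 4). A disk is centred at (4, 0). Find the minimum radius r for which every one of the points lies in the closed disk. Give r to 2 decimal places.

The required radius is the distance from (4, 0) to the farthest point.
Squared distances: 13, 5, 65, 13, 20, 17.
Maximum is 65, attained at C.
r = √65 ≈ 8.06.

8.06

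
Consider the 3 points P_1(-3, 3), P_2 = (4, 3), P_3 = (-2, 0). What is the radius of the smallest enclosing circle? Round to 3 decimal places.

3.536

Side lengths²: P_1P_2² = 49, P_1P_3² = 10, P_2P_3² = 45.
Since P_1P_2² = 49 < 45 + 10 = 55, the triangle is acute, so the smallest enclosing circle is the circumcircle.
Circumcentre = (0.5, 2.5), r² = 12.5.
r = √(12.5) ≈ 3.536.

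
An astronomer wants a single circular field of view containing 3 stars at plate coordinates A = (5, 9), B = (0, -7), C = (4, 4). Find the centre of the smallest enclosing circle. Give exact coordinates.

Side lengths²: AB² = 281, AC² = 26, BC² = 137.
Since AB² = 281 ≥ 137 + 26 = 163, the angle opposite AB is not acute, so the smallest enclosing circle has AB as diameter.
Centre = midpoint of AB = (2.5, 1), r² = 281/4 = 70.25.
Centre = (2.5, 1).

(2.5, 1)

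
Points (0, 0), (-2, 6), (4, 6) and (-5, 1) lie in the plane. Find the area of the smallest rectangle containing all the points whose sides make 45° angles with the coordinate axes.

56

In coordinates u = x + y, v = x − y the rectangle is axis-aligned; the map (x,y)→(u,v) scales areas by 2.
u-values: 0, 4, 10, -4; range = 10 − (-4) = 14.
v-values: 0, -8, -2, -6; range = 0 − (-8) = 8.
Area = (14 × 8) / 2 = 56.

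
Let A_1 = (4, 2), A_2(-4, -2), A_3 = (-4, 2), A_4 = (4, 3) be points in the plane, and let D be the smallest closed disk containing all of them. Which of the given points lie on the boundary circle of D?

A_2, A_4

The farthest pair is A_2–A_4 with squared distance 89. The circle on this segment as diameter has centre (0, 0.5) and r² = 89/4 = 22.25.
Check A_1: distance² to centre = 18.25 ≤ 22.25, so it lies inside.
All remaining points lie in this disk, and no smaller disk contains both endpoints, so this is the minimum enclosing circle.
The points at distance exactly r from the centre are A_2, A_4 — 2 points.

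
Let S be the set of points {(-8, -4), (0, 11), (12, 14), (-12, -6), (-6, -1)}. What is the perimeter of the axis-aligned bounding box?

88

Width = max x − min x = 12 − (-12) = 24.
Height = max y − min y = 14 − (-6) = 20.
Perimeter = 2(24 + 20) = 88.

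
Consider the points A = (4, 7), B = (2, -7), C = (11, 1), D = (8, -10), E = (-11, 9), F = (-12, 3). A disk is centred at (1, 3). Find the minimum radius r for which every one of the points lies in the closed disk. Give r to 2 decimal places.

14.76

The required radius is the distance from (1, 3) to the farthest point.
Squared distances: 25, 101, 104, 218, 180, 169.
Maximum is 218, attained at D.
r = √218 ≈ 14.76.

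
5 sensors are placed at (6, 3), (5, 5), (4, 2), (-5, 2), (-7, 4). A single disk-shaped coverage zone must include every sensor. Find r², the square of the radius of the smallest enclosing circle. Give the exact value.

The farthest pair is (6, 3)–(-7, 4) with squared distance 170. The circle on this segment as diameter has centre (-0.5, 3.5) and r² = 170/4 = 42.5.
Check (5, 5): distance² to centre = 32.5 ≤ 42.5, so it lies inside.
All remaining points lie in this disk, and no smaller disk contains both endpoints, so this is the minimum enclosing circle.

42.5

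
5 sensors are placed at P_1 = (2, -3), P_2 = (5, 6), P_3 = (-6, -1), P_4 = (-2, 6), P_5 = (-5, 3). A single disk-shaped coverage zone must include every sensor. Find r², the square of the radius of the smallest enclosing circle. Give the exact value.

42.5

By Welzl's lemma the MEC is supported by two points (diametrically opposite) or three points (on a circumcircle).
The farthest pair is P_2–P_3 with squared distance 170. The circle on this segment as diameter has centre (-0.5, 2.5) and r² = 170/4 = 42.5.
Check P_1: distance² to centre = 36.5 ≤ 42.5, so it lies inside.
All remaining points lie in this disk, and no smaller disk contains both endpoints, so this is the minimum enclosing circle.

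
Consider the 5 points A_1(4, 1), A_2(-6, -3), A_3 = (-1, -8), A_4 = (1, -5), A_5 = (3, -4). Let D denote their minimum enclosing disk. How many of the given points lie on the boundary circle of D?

3

The minimum enclosing circle is determined by three boundary points: A_1, A_2, A_3.
Their circumcentre is (-3/7, -17/7) with r² = 1537/49.
The farthest remaining point A_5 is at distance² 697/49 ≤ 1537/49.
The points at distance exactly r from the centre are A_1, A_2, A_3 — 3 points.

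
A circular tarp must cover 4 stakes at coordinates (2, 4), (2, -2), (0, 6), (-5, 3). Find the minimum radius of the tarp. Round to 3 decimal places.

4.496

A smallest enclosing disk is always determined by at most three of the input points on its boundary.
The minimum enclosing circle is determined by three boundary points: (2, -2), (0, 6), (-5, 3).
Their circumcentre is (-17/23, 36/23) with r² = 10693/529.
The farthest remaining point (2, 4) is at distance² 7105/529 ≤ 10693/529.
r = √(10693/529) ≈ 4.496.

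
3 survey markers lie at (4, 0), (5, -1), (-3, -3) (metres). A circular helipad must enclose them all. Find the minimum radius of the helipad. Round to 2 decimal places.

Call the three points A, B, C in the order given.
Side lengths²: AB² = 2, AC² = 58, BC² = 68.
Since BC² = 68 ≥ 58 + 2 = 60, the angle opposite BC is not acute, so the smallest enclosing circle has BC as diameter.
Centre = midpoint of BC = (1, -2), r² = 68/4 = 17.
r = √17 ≈ 4.12.

4.12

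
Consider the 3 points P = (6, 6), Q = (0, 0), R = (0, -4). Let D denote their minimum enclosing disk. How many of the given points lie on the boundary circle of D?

2

Side lengths²: PQ² = 72, PR² = 136, QR² = 16.
Since PR² = 136 ≥ 72 + 16 = 88, the angle opposite PR is not acute, so the smallest enclosing circle has PR as diameter.
Centre = midpoint of PR = (3, 1), r² = 136/4 = 34.
The points at distance exactly r from the centre are P, R — 2 points.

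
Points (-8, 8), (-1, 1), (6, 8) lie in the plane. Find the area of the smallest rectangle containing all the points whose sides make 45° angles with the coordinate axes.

In coordinates u = x + y, v = x − y the rectangle is axis-aligned; the map (x,y)→(u,v) scales areas by 2.
u-values: 0, 0, 14; range = 14 − 0 = 14.
v-values: -16, -2, -2; range = -2 − (-16) = 14.
Area = (14 × 14) / 2 = 98.

98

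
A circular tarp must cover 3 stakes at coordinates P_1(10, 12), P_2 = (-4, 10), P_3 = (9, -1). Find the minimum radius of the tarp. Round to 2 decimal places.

8.72

Side lengths²: P_1P_2² = 200, P_1P_3² = 170, P_2P_3² = 290.
Since P_2P_3² = 290 < 200 + 170 = 370, the triangle is acute, so the smallest enclosing circle is the circumcircle.
Circumcentre = (67/18, 107/18), r² = 12325/162.
r = √(12325/162) ≈ 8.72.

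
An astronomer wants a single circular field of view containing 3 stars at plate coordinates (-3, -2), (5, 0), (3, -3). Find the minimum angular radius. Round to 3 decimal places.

4.123

Call the three points A, B, C in the order given.
Side lengths²: AB² = 68, AC² = 37, BC² = 13.
Since AB² = 68 ≥ 37 + 13 = 50, the angle opposite AB is not acute, so the smallest enclosing circle has AB as diameter.
Centre = midpoint of AB = (1, -1), r² = 68/4 = 17.
r = √17 ≈ 4.123.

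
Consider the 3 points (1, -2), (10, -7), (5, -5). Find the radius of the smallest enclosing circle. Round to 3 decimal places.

Call the three points A, B, C in the order given.
Side lengths²: AB² = 106, AC² = 25, BC² = 29.
Since AB² = 106 ≥ 29 + 25 = 54, the angle opposite AB is not acute, so the smallest enclosing circle has AB as diameter.
Centre = midpoint of AB = (5.5, -4.5), r² = 106/4 = 26.5.
r = √(26.5) ≈ 5.148.

5.148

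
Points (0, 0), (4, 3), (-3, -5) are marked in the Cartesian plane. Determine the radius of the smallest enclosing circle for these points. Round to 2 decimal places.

5.32

Call the three points A, B, C in the order given.
Side lengths²: AB² = 25, AC² = 34, BC² = 113.
Since BC² = 113 ≥ 34 + 25 = 59, the angle opposite BC is not acute, so the smallest enclosing circle has BC as diameter.
Centre = midpoint of BC = (0.5, -1), r² = 113/4 = 28.25.
r = √(28.25) ≈ 5.32.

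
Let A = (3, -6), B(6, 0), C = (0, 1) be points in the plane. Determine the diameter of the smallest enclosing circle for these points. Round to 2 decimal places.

Side lengths²: AB² = 45, AC² = 58, BC² = 37.
Since AC² = 58 < 45 + 37 = 82, the triangle is acute, so the smallest enclosing circle is the circumcircle.
Circumcentre = (67/26, -53/26), r² = 5365/338.
Diameter = 2r = 2√(5365/338) ≈ 7.97.

7.97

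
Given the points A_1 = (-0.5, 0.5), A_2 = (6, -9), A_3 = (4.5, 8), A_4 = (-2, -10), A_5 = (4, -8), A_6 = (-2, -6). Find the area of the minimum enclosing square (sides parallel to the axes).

324

The bounding box has width 8 and height 18.
An axis-aligned square enclosing the set must have side ≥ max(width, height).
So the minimum side is max(8, 18) = 18.
Area = 18² = 324.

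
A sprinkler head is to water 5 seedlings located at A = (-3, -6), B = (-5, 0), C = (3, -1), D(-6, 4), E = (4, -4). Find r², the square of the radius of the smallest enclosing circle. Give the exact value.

The farthest pair is D–E with squared distance 164. The circle on this segment as diameter has centre (-1, 0) and r² = 164/4 = 41.
Check A: distance² to centre = 40 ≤ 41, so it lies inside.
All remaining points lie in this disk, and no smaller disk contains both endpoints, so this is the minimum enclosing circle.

41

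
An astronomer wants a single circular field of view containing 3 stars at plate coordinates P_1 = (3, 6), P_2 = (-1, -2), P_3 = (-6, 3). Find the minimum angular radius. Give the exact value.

Side lengths²: P_1P_2² = 80, P_1P_3² = 90, P_2P_3² = 50.
Since P_1P_3² = 90 < 80 + 50 = 130, the triangle is acute, so the smallest enclosing circle is the circumcircle.
Circumcentre = (-1, 3), r² = 25.
r = √25 = 5.

5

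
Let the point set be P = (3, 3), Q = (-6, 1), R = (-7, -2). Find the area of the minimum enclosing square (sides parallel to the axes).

100

The bounding box has width 10 and height 5.
An axis-aligned square enclosing the set must have side ≥ max(width, height).
So the minimum side is max(10, 5) = 10.
Area = 10² = 100.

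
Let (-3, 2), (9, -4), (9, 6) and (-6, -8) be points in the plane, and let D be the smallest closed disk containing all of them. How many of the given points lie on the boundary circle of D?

2

The minimum enclosing circle of a finite set is fixed by two of the points (as a diameter) or three (as a circumcircle).
The farthest pair is (9, 6)–(-6, -8) with squared distance 421. The circle on this segment as diameter has centre (1.5, -1) and r² = 421/4 = 105.25.
Check (-3, 2): distance² to centre = 29.25 ≤ 105.25, so it lies inside.
All remaining points lie in this disk, and no smaller disk contains both endpoints, so this is the minimum enclosing circle.
The points at distance exactly r from the centre are (9, 6), (-6, -8) — 2 points.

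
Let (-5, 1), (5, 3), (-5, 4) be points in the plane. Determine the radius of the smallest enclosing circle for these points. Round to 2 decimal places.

Call the three points A, B, C in the order given.
Side lengths²: AB² = 104, AC² = 9, BC² = 101.
Since AB² = 104 < 101 + 9 = 110, the triangle is acute, so the smallest enclosing circle is the circumcircle.
Circumcentre = (-0.1, 2.5), r² = 26.26.
r = √(26.26) ≈ 5.12.

5.12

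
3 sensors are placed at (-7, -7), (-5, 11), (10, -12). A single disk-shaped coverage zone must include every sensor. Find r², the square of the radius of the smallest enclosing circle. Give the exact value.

Call the three points A, B, C in the order given.
Side lengths²: AB² = 328, AC² = 314, BC² = 754.
Since BC² = 754 ≥ 328 + 314 = 642, the angle opposite BC is not acute, so the smallest enclosing circle has BC as diameter.
Centre = midpoint of BC = (2.5, -0.5), r² = 754/4 = 188.5.

188.5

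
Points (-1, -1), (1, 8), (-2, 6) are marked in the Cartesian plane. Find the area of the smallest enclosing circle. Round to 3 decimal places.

66.759

Call the three points A, B, C in the order given.
Side lengths²: AB² = 85, AC² = 50, BC² = 13.
Since AB² = 85 ≥ 50 + 13 = 63, the angle opposite AB is not acute, so the smallest enclosing circle has AB as diameter.
Centre = midpoint of AB = (0, 3.5), r² = 85/4 = 21.25.
Area = π·r² = π·21.25 ≈ 66.759.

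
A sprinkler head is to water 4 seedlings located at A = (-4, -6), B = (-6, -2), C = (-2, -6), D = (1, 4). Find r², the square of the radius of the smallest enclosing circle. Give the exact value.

31.25

A smallest enclosing disk is always determined by at most three of the input points on its boundary.
The farthest pair is A–D with squared distance 125. The circle on this segment as diameter has centre (-1.5, -1) and r² = 125/4 = 31.25.
Check B: distance² to centre = 21.25 ≤ 31.25, so it lies inside.
All remaining points lie in this disk, and no smaller disk contains both endpoints, so this is the minimum enclosing circle.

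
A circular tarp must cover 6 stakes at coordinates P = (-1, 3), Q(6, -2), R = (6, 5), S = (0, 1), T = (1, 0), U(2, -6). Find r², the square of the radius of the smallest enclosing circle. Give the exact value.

36305/1058

The minimum enclosing circle is determined by three boundary points: P, R, U.
Their circumcentre is (173/46, -19/46) with r² = 36305/1058.
The farthest remaining point S is at distance² 17077/1058 ≤ 36305/1058.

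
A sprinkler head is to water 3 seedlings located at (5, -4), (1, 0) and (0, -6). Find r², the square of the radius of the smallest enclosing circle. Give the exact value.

1073/98

Call the three points A, B, C in the order given.
Side lengths²: AB² = 32, AC² = 29, BC² = 37.
Since BC² = 37 < 32 + 29 = 61, the triangle is acute, so the smallest enclosing circle is the circumcircle.
Circumcentre = (25/14, -45/14), r² = 1073/98.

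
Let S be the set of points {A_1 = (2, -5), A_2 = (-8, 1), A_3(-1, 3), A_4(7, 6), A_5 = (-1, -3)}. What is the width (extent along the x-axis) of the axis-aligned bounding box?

15

max x = 7, min x = -8, so width = 15.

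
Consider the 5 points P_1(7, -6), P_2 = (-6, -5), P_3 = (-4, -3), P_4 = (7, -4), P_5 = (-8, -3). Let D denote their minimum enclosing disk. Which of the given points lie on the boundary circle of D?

P_1, P_5

A smallest enclosing disk is always determined by at most three of the input points on its boundary.
The farthest pair is P_1–P_5 with squared distance 234. The circle on this segment as diameter has centre (-0.5, -4.5) and r² = 234/4 = 58.5.
Check P_2: distance² to centre = 30.5 ≤ 58.5, so it lies inside.
All remaining points lie in this disk, and no smaller disk contains both endpoints, so this is the minimum enclosing circle.
The points at distance exactly r from the centre are P_1, P_5 — 2 points.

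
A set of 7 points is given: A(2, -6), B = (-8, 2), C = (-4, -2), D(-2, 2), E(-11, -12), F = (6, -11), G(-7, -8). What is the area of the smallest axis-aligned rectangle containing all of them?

238

x ranges over [-11, 6], width 17.
y ranges over [-12, 2], height 14.
Area = 17 × 14 = 238.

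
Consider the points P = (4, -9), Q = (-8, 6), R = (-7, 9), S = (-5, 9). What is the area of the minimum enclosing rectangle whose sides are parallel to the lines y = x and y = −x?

In coordinates u = x + y, v = x − y the rectangle is axis-aligned; the map (x,y)→(u,v) scales areas by 2.
u-values: -5, -2, 2, 4; range = 4 − (-5) = 9.
v-values: 13, -14, -16, -14; range = 13 − (-16) = 29.
Area = (9 × 29) / 2 = 130.5.

130.5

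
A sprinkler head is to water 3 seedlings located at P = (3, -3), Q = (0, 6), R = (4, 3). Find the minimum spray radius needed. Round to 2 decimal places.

4.74

Side lengths²: PQ² = 90, PR² = 37, QR² = 25.
Since PQ² = 90 ≥ 37 + 25 = 62, the angle opposite PQ is not acute, so the smallest enclosing circle has PQ as diameter.
Centre = midpoint of PQ = (1.5, 1.5), r² = 90/4 = 22.5.
r = √(22.5) ≈ 4.74.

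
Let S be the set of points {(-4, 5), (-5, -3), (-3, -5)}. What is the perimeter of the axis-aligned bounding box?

24

Width = max x − min x = -3 − (-5) = 2.
Height = max y − min y = 5 − (-5) = 10.
Perimeter = 2(2 + 10) = 24.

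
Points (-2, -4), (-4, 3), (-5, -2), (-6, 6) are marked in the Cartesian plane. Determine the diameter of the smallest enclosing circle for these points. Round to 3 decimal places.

A smallest enclosing disk is always determined by at most three of the input points on its boundary.
The farthest pair is (-2, -4)–(-6, 6) with squared distance 116. The circle on this segment as diameter has centre (-4, 1) and r² = 116/4 = 29.
Check (-4, 3): distance² to centre = 4 ≤ 29, so it lies inside.
All remaining points lie in this disk, and no smaller disk contains both endpoints, so this is the minimum enclosing circle.
Diameter = 2r = 2√29 ≈ 10.770.

10.770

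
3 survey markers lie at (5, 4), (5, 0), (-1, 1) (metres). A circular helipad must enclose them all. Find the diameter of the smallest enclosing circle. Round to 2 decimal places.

6.80

Call the three points A, B, C in the order given.
Side lengths²: AB² = 16, AC² = 45, BC² = 37.
Since AC² = 45 < 37 + 16 = 53, the triangle is acute, so the smallest enclosing circle is the circumcircle.
Circumcentre = (2.25, 2), r² = 11.5625.
Diameter = 2r = 2√(11.5625) ≈ 6.80.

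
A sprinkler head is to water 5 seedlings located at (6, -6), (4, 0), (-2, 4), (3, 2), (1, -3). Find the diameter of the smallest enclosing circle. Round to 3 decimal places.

A smallest enclosing disk is always determined by at most three of the input points on its boundary.
The farthest pair is (6, -6)–(-2, 4) with squared distance 164. The circle on this segment as diameter has centre (2, -1) and r² = 164/4 = 41.
Check (4, 0): distance² to centre = 5 ≤ 41, so it lies inside.
All remaining points lie in this disk, and no smaller disk contains both endpoints, so this is the minimum enclosing circle.
Diameter = 2r = 2√41 ≈ 12.806.

12.806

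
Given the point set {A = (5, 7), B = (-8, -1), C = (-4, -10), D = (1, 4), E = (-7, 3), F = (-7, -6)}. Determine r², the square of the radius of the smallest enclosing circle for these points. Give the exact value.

A smallest enclosing disk is always determined by at most three of the input points on its boundary.
The farthest pair is A–C with squared distance 370. The circle on this segment as diameter has centre (0.5, -1.5) and r² = 370/4 = 92.5.
Check B: distance² to centre = 72.5 ≤ 92.5, so it lies inside.
All remaining points lie in this disk, and no smaller disk contains both endpoints, so this is the minimum enclosing circle.

92.5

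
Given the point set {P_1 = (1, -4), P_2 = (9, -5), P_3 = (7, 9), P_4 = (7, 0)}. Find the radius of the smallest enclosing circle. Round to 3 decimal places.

7.420

By Welzl's lemma the MEC is supported by two points (diametrically opposite) or three points (on a circumcircle).
The minimum enclosing circle is determined by three boundary points: P_1, P_2, P_3.
Their circumcentre is (127/22, 37/22) with r² = 13325/242.
The farthest remaining point P_4 is at distance² 1049/242 ≤ 13325/242.
r = √(13325/242) ≈ 7.420.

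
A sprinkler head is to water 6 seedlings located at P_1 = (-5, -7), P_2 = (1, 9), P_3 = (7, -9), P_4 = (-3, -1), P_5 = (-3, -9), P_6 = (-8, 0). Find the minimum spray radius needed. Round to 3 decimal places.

9.779

The minimum enclosing circle of a finite set is fixed by two of the points (as a diameter) or three (as a circumcircle).
The minimum enclosing circle is determined by three boundary points: P_2, P_3, P_6.
Their circumcentre is (1.75, -0.75) with r² = 95.625.
The farthest remaining point P_5 is at distance² 90.625 ≤ 95.625.
r = √(95.625) ≈ 9.779.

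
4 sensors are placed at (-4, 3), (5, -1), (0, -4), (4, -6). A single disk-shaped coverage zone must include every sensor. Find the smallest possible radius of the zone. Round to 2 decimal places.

The farthest pair is (-4, 3)–(4, -6) with squared distance 145. The circle on this segment as diameter has centre (0, -1.5) and r² = 145/4 = 36.25.
Check (5, -1): distance² to centre = 25.25 ≤ 36.25, so it lies inside.
All remaining points lie in this disk, and no smaller disk contains both endpoints, so this is the minimum enclosing circle.
r = √(36.25) ≈ 6.02.

6.02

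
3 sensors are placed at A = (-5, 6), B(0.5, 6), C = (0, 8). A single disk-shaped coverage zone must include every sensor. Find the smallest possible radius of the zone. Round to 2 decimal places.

Side lengths²: AB² = 30.25, AC² = 29, BC² = 4.25.
Since AB² = 30.25 < 29 + 4.25 = 33.25, the triangle is acute, so the smallest enclosing circle is the circumcircle.
Circumcentre = (-2.25, 6.375), r² = 7.703125.
r = √(7.703125) ≈ 2.78.

2.78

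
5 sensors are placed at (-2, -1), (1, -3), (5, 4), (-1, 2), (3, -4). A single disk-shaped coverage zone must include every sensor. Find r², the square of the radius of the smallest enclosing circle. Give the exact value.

10693/529

The minimum enclosing circle is determined by three boundary points: (-2, -1), (5, 4), (3, -4).
Their circumcentre is (52/23, 10/23) with r² = 10693/529.
The farthest remaining point (1, -3) is at distance² 7082/529 ≤ 10693/529.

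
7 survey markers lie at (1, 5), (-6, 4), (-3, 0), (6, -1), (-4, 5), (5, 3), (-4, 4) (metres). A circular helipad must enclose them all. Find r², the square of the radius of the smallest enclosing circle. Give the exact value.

42.25

The minimum enclosing circle of a finite set is fixed by two of the points (as a diameter) or three (as a circumcircle).
The farthest pair is (-6, 4)–(6, -1) with squared distance 169. The circle on this segment as diameter has centre (0, 1.5) and r² = 169/4 = 42.25.
Check (1, 5): distance² to centre = 13.25 ≤ 42.25, so it lies inside.
All remaining points lie in this disk, and no smaller disk contains both endpoints, so this is the minimum enclosing circle.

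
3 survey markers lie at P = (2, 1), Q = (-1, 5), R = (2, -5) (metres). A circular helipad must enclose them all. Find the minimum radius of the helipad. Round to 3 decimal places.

Side lengths²: PQ² = 25, PR² = 36, QR² = 109.
Since QR² = 109 ≥ 36 + 25 = 61, the angle opposite QR is not acute, so the smallest enclosing circle has QR as diameter.
Centre = midpoint of QR = (0.5, 0), r² = 109/4 = 27.25.
r = √(27.25) ≈ 5.220.

5.220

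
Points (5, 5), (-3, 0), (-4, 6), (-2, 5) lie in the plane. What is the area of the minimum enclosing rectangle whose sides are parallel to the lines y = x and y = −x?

In coordinates u = x + y, v = x − y the rectangle is axis-aligned; the map (x,y)→(u,v) scales areas by 2.
u-values: 10, -3, 2, 3; range = 10 − (-3) = 13.
v-values: 0, -3, -10, -7; range = 0 − (-10) = 10.
Area = (13 × 10) / 2 = 65.

65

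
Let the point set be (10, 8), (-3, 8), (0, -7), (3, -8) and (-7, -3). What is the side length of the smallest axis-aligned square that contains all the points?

The bounding box has width 17 and height 16.
An axis-aligned square enclosing the set must have side ≥ max(width, height).
So the minimum side is max(17, 16) = 17.

17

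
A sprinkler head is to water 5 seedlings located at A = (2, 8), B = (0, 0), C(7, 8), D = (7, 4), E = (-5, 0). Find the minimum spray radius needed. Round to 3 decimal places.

7.211

By Welzl's lemma the MEC is supported by two points (diametrically opposite) or three points (on a circumcircle).
The farthest pair is C–E with squared distance 208. The circle on this segment as diameter has centre (1, 4) and r² = 208/4 = 52.
Check A: distance² to centre = 17 ≤ 52, so it lies inside.
All remaining points lie in this disk, and no smaller disk contains both endpoints, so this is the minimum enclosing circle.
r = √52 ≈ 7.211.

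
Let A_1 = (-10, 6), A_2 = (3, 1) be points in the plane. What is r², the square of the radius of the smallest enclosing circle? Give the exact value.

The smallest circle enclosing two points has them as diameter endpoints.
Centre = midpoint = (-3.5, 3.5); r² = |A_1A_2|²/4 = 194/4 = 48.5.

48.5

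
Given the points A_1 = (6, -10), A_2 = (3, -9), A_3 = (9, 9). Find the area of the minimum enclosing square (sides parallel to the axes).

The bounding box has width 6 and height 19.
An axis-aligned square enclosing the set must have side ≥ max(width, height).
So the minimum side is max(6, 19) = 19.
Area = 19² = 361.

361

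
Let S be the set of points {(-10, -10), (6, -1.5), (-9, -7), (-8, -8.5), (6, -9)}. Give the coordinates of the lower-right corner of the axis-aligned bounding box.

x-range [-10, 6], y-range [-10, -1.5].
The lower-right corner is (6, -10).

(6, -10)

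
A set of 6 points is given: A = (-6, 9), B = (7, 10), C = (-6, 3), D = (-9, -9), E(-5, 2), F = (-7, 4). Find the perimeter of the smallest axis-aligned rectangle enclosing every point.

70

Width = max x − min x = 7 − (-9) = 16.
Height = max y − min y = 10 − (-9) = 19.
Perimeter = 2(16 + 19) = 70.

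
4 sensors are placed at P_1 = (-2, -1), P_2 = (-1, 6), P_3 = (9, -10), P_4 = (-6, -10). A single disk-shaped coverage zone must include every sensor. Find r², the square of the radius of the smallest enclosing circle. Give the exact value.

97.69140625

By Welzl's lemma the MEC is supported by two points (diametrically opposite) or three points (on a circumcircle).
The minimum enclosing circle is determined by three boundary points: P_2, P_3, P_4.
Their circumcentre is (1.5, -3.5625) with r² = 97.69140625.
The farthest remaining point P_1 is at distance² 18.81640625 ≤ 97.69140625.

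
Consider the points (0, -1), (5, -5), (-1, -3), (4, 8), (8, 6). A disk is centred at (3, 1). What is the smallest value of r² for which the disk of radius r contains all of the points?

The required radius is the distance from (3, 1) to the farthest point.
Squared distances: 13, 40, 32, 50, 50.
Maximum is 50, attained at (4, 8).

50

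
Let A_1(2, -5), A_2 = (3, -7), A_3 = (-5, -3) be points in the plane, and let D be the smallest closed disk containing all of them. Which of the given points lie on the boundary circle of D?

Side lengths²: A_1A_2² = 5, A_1A_3² = 53, A_2A_3² = 80.
Since A_2A_3² = 80 ≥ 53 + 5 = 58, the angle opposite A_2A_3 is not acute, so the smallest enclosing circle has A_2A_3 as diameter.
Centre = midpoint of A_2A_3 = (-1, -5), r² = 80/4 = 20.
The points at distance exactly r from the centre are A_2, A_3 — 2 points.

A_2, A_3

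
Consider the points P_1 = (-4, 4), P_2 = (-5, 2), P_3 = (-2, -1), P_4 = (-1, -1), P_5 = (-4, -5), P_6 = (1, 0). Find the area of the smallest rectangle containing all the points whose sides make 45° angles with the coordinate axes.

45

In coordinates u = x + y, v = x − y the rectangle is axis-aligned; the map (x,y)→(u,v) scales areas by 2.
u-values: 0, -3, -3, -2, -9, 1; range = 1 − (-9) = 10.
v-values: -8, -7, -1, 0, 1, 1; range = 1 − (-8) = 9.
Area = (10 × 9) / 2 = 45.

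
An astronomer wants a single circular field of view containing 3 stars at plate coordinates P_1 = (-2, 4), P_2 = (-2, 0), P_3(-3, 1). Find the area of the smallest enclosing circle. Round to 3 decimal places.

Side lengths²: P_1P_2² = 16, P_1P_3² = 10, P_2P_3² = 2.
Since P_1P_2² = 16 ≥ 10 + 2 = 12, the angle opposite P_1P_2 is not acute, so the smallest enclosing circle has P_1P_2 as diameter.
Centre = midpoint of P_1P_2 = (-2, 2), r² = 16/4 = 4.
Area = π·r² = π·4 ≈ 12.566.

12.566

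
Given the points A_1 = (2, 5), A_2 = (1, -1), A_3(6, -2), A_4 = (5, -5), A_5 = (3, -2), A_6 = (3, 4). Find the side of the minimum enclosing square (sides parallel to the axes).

The bounding box has width 5 and height 10.
An axis-aligned square enclosing the set must have side ≥ max(width, height).
So the minimum side is max(5, 10) = 10.

10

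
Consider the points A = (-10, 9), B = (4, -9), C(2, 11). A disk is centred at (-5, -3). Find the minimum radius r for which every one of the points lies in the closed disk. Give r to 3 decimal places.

The required radius is the distance from (-5, -3) to the farthest point.
Squared distances: 169, 117, 245.
Maximum is 245, attained at C.
r = √245 ≈ 15.652.

15.652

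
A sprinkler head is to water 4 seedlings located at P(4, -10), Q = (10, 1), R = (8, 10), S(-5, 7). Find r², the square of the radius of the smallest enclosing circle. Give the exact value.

214045/1922

By Welzl's lemma the MEC is supported by two points (diametrically opposite) or three points (on a circumcircle).
The minimum enclosing circle is determined by three boundary points: P, R, S.
Their circumcentre is (207/62, 33/62) with r² = 214045/1922.
The farthest remaining point Q is at distance² 85705/1922 ≤ 214045/1922.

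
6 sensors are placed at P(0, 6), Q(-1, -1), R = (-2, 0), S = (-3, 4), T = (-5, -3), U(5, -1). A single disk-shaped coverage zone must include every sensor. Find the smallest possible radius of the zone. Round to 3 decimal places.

5.645

A smallest enclosing disk is always determined by at most three of the input points on its boundary.
The minimum enclosing circle is determined by three boundary points: P, T, U.
Their circumcentre is (-0.475, 0.375) with r² = 31.86625.
The farthest remaining point S is at distance² 19.51625 ≤ 31.86625.
r = √(31.86625) ≈ 5.645.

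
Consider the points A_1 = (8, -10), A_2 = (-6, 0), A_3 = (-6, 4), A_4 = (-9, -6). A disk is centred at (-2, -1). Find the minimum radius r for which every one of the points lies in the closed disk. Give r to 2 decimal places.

The required radius is the distance from (-2, -1) to the farthest point.
Squared distances: 181, 17, 41, 74.
Maximum is 181, attained at A_1.
r = √181 ≈ 13.45.

13.45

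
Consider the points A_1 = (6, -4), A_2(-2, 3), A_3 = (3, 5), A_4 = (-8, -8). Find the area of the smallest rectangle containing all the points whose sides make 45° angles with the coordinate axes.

In coordinates u = x + y, v = x − y the rectangle is axis-aligned; the map (x,y)→(u,v) scales areas by 2.
u-values: 2, 1, 8, -16; range = 8 − (-16) = 24.
v-values: 10, -5, -2, 0; range = 10 − (-5) = 15.
Area = (24 × 15) / 2 = 180.

180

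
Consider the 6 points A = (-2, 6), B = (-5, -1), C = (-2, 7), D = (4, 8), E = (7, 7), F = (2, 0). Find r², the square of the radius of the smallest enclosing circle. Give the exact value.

A smallest enclosing disk is always determined by at most three of the input points on its boundary.
The farthest pair is B–E with squared distance 208. The circle on this segment as diameter has centre (1, 3) and r² = 208/4 = 52.
Check A: distance² to centre = 18 ≤ 52, so it lies inside.
All remaining points lie in this disk, and no smaller disk contains both endpoints, so this is the minimum enclosing circle.

52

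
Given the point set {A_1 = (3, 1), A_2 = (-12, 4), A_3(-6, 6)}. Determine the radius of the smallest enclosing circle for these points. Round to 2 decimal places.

Side lengths²: A_1A_2² = 234, A_1A_3² = 106, A_2A_3² = 40.
Since A_1A_2² = 234 ≥ 106 + 40 = 146, the angle opposite A_1A_2 is not acute, so the smallest enclosing circle has A_1A_2 as diameter.
Centre = midpoint of A_1A_2 = (-4.5, 2.5), r² = 234/4 = 58.5.
r = √(58.5) ≈ 7.65.

7.65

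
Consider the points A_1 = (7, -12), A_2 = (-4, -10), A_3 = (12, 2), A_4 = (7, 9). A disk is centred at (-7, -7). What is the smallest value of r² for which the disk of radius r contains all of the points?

The required radius is the distance from (-7, -7) to the farthest point.
Squared distances: 221, 18, 442, 452.
Maximum is 452, attained at A_4.

452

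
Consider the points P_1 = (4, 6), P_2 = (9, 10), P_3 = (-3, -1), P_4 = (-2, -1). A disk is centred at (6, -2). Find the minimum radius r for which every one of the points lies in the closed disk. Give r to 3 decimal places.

The required radius is the distance from (6, -2) to the farthest point.
Squared distances: 68, 153, 82, 65.
Maximum is 153, attained at P_2.
r = √153 ≈ 12.369.

12.369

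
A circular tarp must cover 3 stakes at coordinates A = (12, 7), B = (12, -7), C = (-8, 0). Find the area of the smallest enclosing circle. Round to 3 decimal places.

395.843

Side lengths²: AB² = 196, AC² = 449, BC² = 449.
Since BC² = 449 < 449 + 196 = 645, the triangle is acute, so the smallest enclosing circle is the circumcircle.
Circumcentre = (3.225, 0), r² = 126.000625.
Area = π·r² = π·126.000625 ≈ 395.843.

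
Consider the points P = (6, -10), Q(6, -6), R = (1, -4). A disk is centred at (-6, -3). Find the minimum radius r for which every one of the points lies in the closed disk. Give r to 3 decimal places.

The required radius is the distance from (-6, -3) to the farthest point.
Squared distances: 193, 153, 50.
Maximum is 193, attained at P.
r = √193 ≈ 13.892.

13.892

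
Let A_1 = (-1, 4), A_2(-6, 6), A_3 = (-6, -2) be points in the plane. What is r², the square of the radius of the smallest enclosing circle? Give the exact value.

Side lengths²: A_1A_2² = 29, A_1A_3² = 61, A_2A_3² = 64.
Since A_2A_3² = 64 < 61 + 29 = 90, the triangle is acute, so the smallest enclosing circle is the circumcircle.
Circumcentre = (-4.7, 2), r² = 17.69.

17.69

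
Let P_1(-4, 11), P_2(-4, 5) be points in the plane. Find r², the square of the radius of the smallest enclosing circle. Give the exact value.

9

The smallest circle enclosing two points has them as diameter endpoints.
Centre = midpoint = (-4, 8); r² = |P_1P_2|²/4 = 36/4 = 9.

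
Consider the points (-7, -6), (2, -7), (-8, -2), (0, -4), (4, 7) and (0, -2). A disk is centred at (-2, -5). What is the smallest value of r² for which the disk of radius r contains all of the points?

180

The required radius is the distance from (-2, -5) to the farthest point.
Squared distances: 26, 20, 45, 5, 180, 13.
Maximum is 180, attained at (4, 7).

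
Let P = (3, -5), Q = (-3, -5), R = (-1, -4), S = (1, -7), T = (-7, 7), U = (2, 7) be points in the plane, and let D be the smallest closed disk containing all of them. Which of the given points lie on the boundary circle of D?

The minimum enclosing circle is determined by three boundary points: S, T, U.
Their circumcentre is (-2.5, 2/7) with r² = 12805/196.
The farthest remaining point P is at distance² 11405/196 ≤ 12805/196.
The points at distance exactly r from the centre are S, T, U — 3 points.

S, T, U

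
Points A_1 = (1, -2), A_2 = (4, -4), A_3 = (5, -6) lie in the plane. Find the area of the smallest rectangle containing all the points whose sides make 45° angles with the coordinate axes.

4

In coordinates u = x + y, v = x − y the rectangle is axis-aligned; the map (x,y)→(u,v) scales areas by 2.
u-values: -1, 0, -1; range = 0 − (-1) = 1.
v-values: 3, 8, 11; range = 11 − 3 = 8.
Area = (1 × 8) / 2 = 4.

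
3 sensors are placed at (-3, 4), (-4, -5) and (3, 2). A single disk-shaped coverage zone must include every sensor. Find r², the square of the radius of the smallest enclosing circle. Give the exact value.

Call the three points A, B, C in the order given.
Side lengths²: AB² = 82, AC² = 40, BC² = 98.
Since BC² = 98 < 82 + 40 = 122, the triangle is acute, so the smallest enclosing circle is the circumcircle.
Circumcentre = (-1.25, -0.75), r² = 25.625.

25.625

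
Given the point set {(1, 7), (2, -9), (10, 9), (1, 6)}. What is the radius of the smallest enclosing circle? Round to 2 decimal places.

The farthest pair is (2, -9)–(10, 9) with squared distance 388. The circle on this segment as diameter has centre (6, 0) and r² = 388/4 = 97.
Check (1, 7): distance² to centre = 74 ≤ 97, so it lies inside.
All remaining points lie in this disk, and no smaller disk contains both endpoints, so this is the minimum enclosing circle.
r = √97 ≈ 9.85.

9.85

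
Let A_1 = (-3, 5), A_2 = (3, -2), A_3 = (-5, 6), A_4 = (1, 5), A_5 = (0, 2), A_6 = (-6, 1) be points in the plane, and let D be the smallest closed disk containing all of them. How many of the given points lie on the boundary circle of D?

2

The farthest pair is A_2–A_3 with squared distance 128. The circle on this segment as diameter has centre (-1, 2) and r² = 128/4 = 32.
Check A_1: distance² to centre = 13 ≤ 32, so it lies inside.
All remaining points lie in this disk, and no smaller disk contains both endpoints, so this is the minimum enclosing circle.
The points at distance exactly r from the centre are A_2, A_3 — 2 points.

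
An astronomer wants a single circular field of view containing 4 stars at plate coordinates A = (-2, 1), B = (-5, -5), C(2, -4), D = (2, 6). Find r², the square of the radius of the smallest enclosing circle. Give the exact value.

By Welzl's lemma the MEC is supported by two points (diametrically opposite) or three points (on a circumcircle).
The farthest pair is B–D with squared distance 170. The circle on this segment as diameter has centre (-1.5, 0.5) and r² = 170/4 = 42.5.
Check A: distance² to centre = 0.5 ≤ 42.5, so it lies inside.
All remaining points lie in this disk, and no smaller disk contains both endpoints, so this is the minimum enclosing circle.

42.5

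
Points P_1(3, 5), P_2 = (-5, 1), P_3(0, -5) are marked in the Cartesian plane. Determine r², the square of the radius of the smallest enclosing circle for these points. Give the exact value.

Side lengths²: P_1P_2² = 80, P_1P_3² = 109, P_2P_3² = 61.
Since P_1P_3² = 109 < 80 + 61 = 141, the triangle is acute, so the smallest enclosing circle is the circumcircle.
Circumcentre = (11/34, 6/17), r² = 33245/1156.

33245/1156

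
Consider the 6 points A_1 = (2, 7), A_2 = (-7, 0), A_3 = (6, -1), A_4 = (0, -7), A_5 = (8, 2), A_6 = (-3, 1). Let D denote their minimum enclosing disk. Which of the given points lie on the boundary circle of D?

A smallest enclosing disk is always determined by at most three of the input points on its boundary.
The minimum enclosing circle is determined by three boundary points: A_2, A_4, A_5.
Their circumcentre is (19/34, 19/34) with r² = 33205/578.
The farthest remaining point A_1 is at distance² 25181/578 ≤ 33205/578.
The points at distance exactly r from the centre are A_2, A_4, A_5 — 3 points.

A_2, A_4, A_5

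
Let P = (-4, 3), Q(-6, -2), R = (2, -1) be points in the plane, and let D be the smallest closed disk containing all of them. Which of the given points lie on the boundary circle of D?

P, Q, R

Side lengths²: PQ² = 29, PR² = 52, QR² = 65.
Since QR² = 65 < 52 + 29 = 81, the triangle is acute, so the smallest enclosing circle is the circumcircle.
Circumcentre = (-40/19, -25/38), r² = 24505/1444.
The points at distance exactly r from the centre are P, Q, R — 3 points.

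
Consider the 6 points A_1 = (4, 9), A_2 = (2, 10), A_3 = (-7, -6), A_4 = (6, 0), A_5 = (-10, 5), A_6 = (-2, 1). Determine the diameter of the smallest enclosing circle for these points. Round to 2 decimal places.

18.60

By Welzl's lemma the MEC is supported by two points (diametrically opposite) or three points (on a circumcircle).
The farthest pair is A_1–A_3 with squared distance 346. The circle on this segment as diameter has centre (-1.5, 1.5) and r² = 346/4 = 86.5.
Check A_2: distance² to centre = 84.5 ≤ 86.5, so it lies inside.
All remaining points lie in this disk, and no smaller disk contains both endpoints, so this is the minimum enclosing circle.
Diameter = 2r = 2√(86.5) ≈ 18.60.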